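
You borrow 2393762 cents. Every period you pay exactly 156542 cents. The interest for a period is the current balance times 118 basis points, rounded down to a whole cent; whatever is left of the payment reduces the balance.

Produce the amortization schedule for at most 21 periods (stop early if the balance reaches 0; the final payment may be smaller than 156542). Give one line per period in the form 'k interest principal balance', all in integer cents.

1 28246 128296 2265466
2 26732 129810 2135656
3 25200 131342 2004314
4 23650 132892 1871422
5 22082 134460 1736962
6 20496 136046 1600916
7 18890 137652 1463264
8 17266 139276 1323988
9 15623 140919 1183069
10 13960 142582 1040487
11 12277 144265 896222
12 10575 145967 750255
13 8853 147689 602566
14 7110 149432 453134
15 5346 151196 301938
16 3562 152980 148958
17 1757 148958 0

1. interest=⌊2393762·118/10000⌋=28246; principal=156542-28246=128296; balance=2393762-128296=2265466
2. interest=⌊2265466·118/10000⌋=26732; principal=156542-26732=129810; balance=2265466-129810=2135656
3. interest=⌊2135656·118/10000⌋=25200; principal=156542-25200=131342; balance=2135656-131342=2004314
4. interest=⌊2004314·118/10000⌋=23650; principal=156542-23650=132892; balance=2004314-132892=1871422
5. interest=⌊1871422·118/10000⌋=22082; principal=156542-22082=134460; balance=1871422-134460=1736962
6. interest=⌊1736962·118/10000⌋=20496; principal=156542-20496=136046; balance=1736962-136046=1600916
7. interest=⌊1600916·118/10000⌋=18890; principal=156542-18890=137652; balance=1600916-137652=1463264
8. interest=⌊1463264·118/10000⌋=17266; principal=156542-17266=139276; balance=1463264-139276=1323988
9. interest=⌊1323988·118/10000⌋=15623; principal=156542-15623=140919; balance=1323988-140919=1183069
10. interest=⌊1183069·118/10000⌋=13960; principal=156542-13960=142582; balance=1183069-142582=1040487
11. interest=⌊1040487·118/10000⌋=12277; principal=156542-12277=144265; balance=1040487-144265=896222
12. interest=⌊896222·118/10000⌋=10575; principal=156542-10575=145967; balance=896222-145967=750255
13. interest=⌊750255·118/10000⌋=8853; principal=156542-8853=147689; balance=750255-147689=602566
14. interest=⌊602566·118/10000⌋=7110; principal=156542-7110=149432; balance=602566-149432=453134
15. interest=⌊453134·118/10000⌋=5346; principal=156542-5346=151196; balance=453134-151196=301938
16. interest=⌊301938·118/10000⌋=3562; principal=156542-3562=152980; balance=301938-152980=148958
17. interest=⌊148958·118/10000⌋=1757; principal=min(156542-1757,148958)=148958; balance=148958-148958=0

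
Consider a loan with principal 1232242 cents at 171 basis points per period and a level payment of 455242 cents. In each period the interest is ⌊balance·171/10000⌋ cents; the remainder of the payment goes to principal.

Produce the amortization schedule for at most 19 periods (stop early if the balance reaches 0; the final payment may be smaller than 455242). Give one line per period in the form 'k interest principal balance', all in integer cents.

1. interest=⌊1232242·171/10000⌋=21071; principal=455242-21071=434171; balance=1232242-434171=798071
2. interest=⌊798071·171/10000⌋=13647; principal=455242-13647=441595; balance=798071-441595=356476
3. interest=⌊356476·171/10000⌋=6095; principal=min(455242-6095,356476)=356476; balance=356476-356476=0

1 21071 434171 798071
2 13647 441595 356476
3 6095 356476 0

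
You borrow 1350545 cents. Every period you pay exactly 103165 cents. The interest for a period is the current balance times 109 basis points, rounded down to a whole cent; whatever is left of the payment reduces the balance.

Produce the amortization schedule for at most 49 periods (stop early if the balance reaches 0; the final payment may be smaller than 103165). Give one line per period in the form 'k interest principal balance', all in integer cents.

1. interest=⌊1350545·109/10000⌋=14720; principal=103165-14720=88445; balance=1350545-88445=1262100
2. interest=⌊1262100·109/10000⌋=13756; principal=103165-13756=89409; balance=1262100-89409=1172691
3. interest=⌊1172691·109/10000⌋=12782; principal=103165-12782=90383; balance=1172691-90383=1082308
4. interest=⌊1082308·109/10000⌋=11797; principal=103165-11797=91368; balance=1082308-91368=990940
5. interest=⌊990940·109/10000⌋=10801; principal=103165-10801=92364; balance=990940-92364=898576
6. interest=⌊898576·109/10000⌋=9794; principal=103165-9794=93371; balance=898576-93371=805205
7. interest=⌊805205·109/10000⌋=8776; principal=103165-8776=94389; balance=805205-94389=710816
8. interest=⌊710816·109/10000⌋=7747; principal=103165-7747=95418; balance=710816-95418=615398
9. interest=⌊615398·109/10000⌋=6707; principal=103165-6707=96458; balance=615398-96458=518940
10. interest=⌊518940·109/10000⌋=5656; principal=103165-5656=97509; balance=518940-97509=421431
11. interest=⌊421431·109/10000⌋=4593; principal=103165-4593=98572; balance=421431-98572=322859
12. interest=⌊322859·109/10000⌋=3519; principal=103165-3519=99646; balance=322859-99646=223213
13. interest=⌊223213·109/10000⌋=2433; principal=103165-2433=100732; balance=223213-100732=122481
14. interest=⌊122481·109/10000⌋=1335; principal=103165-1335=101830; balance=122481-101830=20651
15. interest=⌊20651·109/10000⌋=225; principal=min(103165-225,20651)=20651; balance=20651-20651=0

1 14720 88445 1262100
2 13756 89409 1172691
3 12782 90383 1082308
4 11797 91368 990940
5 10801 92364 898576
6 9794 93371 805205
7 8776 94389 710816
8 7747 95418 615398
9 6707 96458 518940
10 5656 97509 421431
11 4593 98572 322859
12 3519 99646 223213
13 2433 100732 122481
14 1335 101830 20651
15 225 20651 0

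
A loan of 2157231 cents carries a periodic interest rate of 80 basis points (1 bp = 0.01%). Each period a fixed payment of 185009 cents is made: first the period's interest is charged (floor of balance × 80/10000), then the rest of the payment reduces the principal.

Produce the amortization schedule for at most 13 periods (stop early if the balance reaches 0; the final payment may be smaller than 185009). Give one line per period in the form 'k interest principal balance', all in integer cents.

1 17257 167752 1989479
2 15915 169094 1820385
3 14563 170446 1649939
4 13199 171810 1478129
5 11825 173184 1304945
6 10439 174570 1130375
7 9043 175966 954409
8 7635 177374 777035
9 6216 178793 598242
10 4785 180224 418018
11 3344 181665 236353
12 1890 183119 53234
13 425 53234 0

1. interest=⌊2157231·80/10000⌋=17257; principal=185009-17257=167752; balance=2157231-167752=1989479
2. interest=⌊1989479·80/10000⌋=15915; principal=185009-15915=169094; balance=1989479-169094=1820385
3. interest=⌊1820385·80/10000⌋=14563; principal=185009-14563=170446; balance=1820385-170446=1649939
4. interest=⌊1649939·80/10000⌋=13199; principal=185009-13199=171810; balance=1649939-171810=1478129
5. interest=⌊1478129·80/10000⌋=11825; principal=185009-11825=173184; balance=1478129-173184=1304945
6. interest=⌊1304945·80/10000⌋=10439; principal=185009-10439=174570; balance=1304945-174570=1130375
7. interest=⌊1130375·80/10000⌋=9043; principal=185009-9043=175966; balance=1130375-175966=954409
8. interest=⌊954409·80/10000⌋=7635; principal=185009-7635=177374; balance=954409-177374=777035
9. interest=⌊777035·80/10000⌋=6216; principal=185009-6216=178793; balance=777035-178793=598242
10. interest=⌊598242·80/10000⌋=4785; principal=185009-4785=180224; balance=598242-180224=418018
11. interest=⌊418018·80/10000⌋=3344; principal=185009-3344=181665; balance=418018-181665=236353
12. interest=⌊236353·80/10000⌋=1890; principal=185009-1890=183119; balance=236353-183119=53234
13. interest=⌊53234·80/10000⌋=425; principal=min(185009-425,53234)=53234; balance=53234-53234=0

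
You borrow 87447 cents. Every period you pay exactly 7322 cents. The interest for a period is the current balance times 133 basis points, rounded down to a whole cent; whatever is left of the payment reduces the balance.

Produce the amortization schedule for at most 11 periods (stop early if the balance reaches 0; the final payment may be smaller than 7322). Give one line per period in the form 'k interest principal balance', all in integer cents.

1 1163 6159 81288
2 1081 6241 75047
3 998 6324 68723
4 914 6408 62315
5 828 6494 55821
6 742 6580 49241
7 654 6668 42573
8 566 6756 35817
9 476 6846 28971
10 385 6937 22034
11 293 7029 15005

1. interest=⌊87447·133/10000⌋=1163; principal=7322-1163=6159; balance=87447-6159=81288
2. interest=⌊81288·133/10000⌋=1081; principal=7322-1081=6241; balance=81288-6241=75047
3. interest=⌊75047·133/10000⌋=998; principal=7322-998=6324; balance=75047-6324=68723
4. interest=⌊68723·133/10000⌋=914; principal=7322-914=6408; balance=68723-6408=62315
5. interest=⌊62315·133/10000⌋=828; principal=7322-828=6494; balance=62315-6494=55821
6. interest=⌊55821·133/10000⌋=742; principal=7322-742=6580; balance=55821-6580=49241
7. interest=⌊49241·133/10000⌋=654; principal=7322-654=6668; balance=49241-6668=42573
8. interest=⌊42573·133/10000⌋=566; principal=7322-566=6756; balance=42573-6756=35817
9. interest=⌊35817·133/10000⌋=476; principal=7322-476=6846; balance=35817-6846=28971
10. interest=⌊28971·133/10000⌋=385; principal=7322-385=6937; balance=28971-6937=22034
11. interest=⌊22034·133/10000⌋=293; principal=7322-293=7029; balance=22034-7029=15005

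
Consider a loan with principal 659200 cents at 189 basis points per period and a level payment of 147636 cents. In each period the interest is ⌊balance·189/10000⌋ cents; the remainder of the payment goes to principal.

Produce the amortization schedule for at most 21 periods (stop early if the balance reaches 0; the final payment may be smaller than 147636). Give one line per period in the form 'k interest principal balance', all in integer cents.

1 12458 135178 524022
2 9904 137732 386290
3 7300 140336 245954
4 4648 142988 102966
5 1946 102966 0

1. interest=⌊659200·189/10000⌋=12458; principal=147636-12458=135178; balance=659200-135178=524022
2. interest=⌊524022·189/10000⌋=9904; principal=147636-9904=137732; balance=524022-137732=386290
3. interest=⌊386290·189/10000⌋=7300; principal=147636-7300=140336; balance=386290-140336=245954
4. interest=⌊245954·189/10000⌋=4648; principal=147636-4648=142988; balance=245954-142988=102966
5. interest=⌊102966·189/10000⌋=1946; principal=min(147636-1946,102966)=102966; balance=102966-102966=0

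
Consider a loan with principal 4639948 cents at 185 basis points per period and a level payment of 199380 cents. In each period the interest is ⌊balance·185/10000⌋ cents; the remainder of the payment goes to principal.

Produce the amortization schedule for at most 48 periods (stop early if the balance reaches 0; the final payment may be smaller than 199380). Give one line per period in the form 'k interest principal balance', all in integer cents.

1. interest=⌊4639948·185/10000⌋=85839; principal=199380-85839=113541; balance=4639948-113541=4526407
2. interest=⌊4526407·185/10000⌋=83738; principal=199380-83738=115642; balance=4526407-115642=4410765
3. interest=⌊4410765·185/10000⌋=81599; principal=199380-81599=117781; balance=4410765-117781=4292984
4. interest=⌊4292984·185/10000⌋=79420; principal=199380-79420=119960; balance=4292984-119960=4173024
5. interest=⌊4173024·185/10000⌋=77200; principal=199380-77200=122180; balance=4173024-122180=4050844
6. interest=⌊4050844·185/10000⌋=74940; principal=199380-74940=124440; balance=4050844-124440=3926404
7. interest=⌊3926404·185/10000⌋=72638; principal=199380-72638=126742; balance=3926404-126742=3799662
8. interest=⌊3799662·185/10000⌋=70293; principal=199380-70293=129087; balance=3799662-129087=3670575
9. interest=⌊3670575·185/10000⌋=67905; principal=199380-67905=131475; balance=3670575-131475=3539100
10. interest=⌊3539100·185/10000⌋=65473; principal=199380-65473=133907; balance=3539100-133907=3405193
11. interest=⌊3405193·185/10000⌋=62996; principal=199380-62996=136384; balance=3405193-136384=3268809
12. interest=⌊3268809·185/10000⌋=60472; principal=199380-60472=138908; balance=3268809-138908=3129901
13. interest=⌊3129901·185/10000⌋=57903; principal=199380-57903=141477; balance=3129901-141477=2988424
14. interest=⌊2988424·185/10000⌋=55285; principal=199380-55285=144095; balance=2988424-144095=2844329
15. interest=⌊2844329·185/10000⌋=52620; principal=199380-52620=146760; balance=2844329-146760=2697569
16. interest=⌊2697569·185/10000⌋=49905; principal=199380-49905=149475; balance=2697569-149475=2548094
17. interest=⌊2548094·185/10000⌋=47139; principal=199380-47139=152241; balance=2548094-152241=2395853
18. interest=⌊2395853·185/10000⌋=44323; principal=199380-44323=155057; balance=2395853-155057=2240796
19. interest=⌊2240796·185/10000⌋=41454; principal=199380-41454=157926; balance=2240796-157926=2082870
20. interest=⌊2082870·185/10000⌋=38533; principal=199380-38533=160847; balance=2082870-160847=1922023
21. interest=⌊1922023·185/10000⌋=35557; principal=199380-35557=163823; balance=1922023-163823=1758200
22. interest=⌊1758200·185/10000⌋=32526; principal=199380-32526=166854; balance=1758200-166854=1591346
23. interest=⌊1591346·185/10000⌋=29439; principal=199380-29439=169941; balance=1591346-169941=1421405
24. interest=⌊1421405·185/10000⌋=26295; principal=199380-26295=173085; balance=1421405-173085=1248320
25. interest=⌊1248320·185/10000⌋=23093; principal=199380-23093=176287; balance=1248320-176287=1072033
26. interest=⌊1072033·185/10000⌋=19832; principal=199380-19832=179548; balance=1072033-179548=892485
27. interest=⌊892485·185/10000⌋=16510; principal=199380-16510=182870; balance=892485-182870=709615
28. interest=⌊709615·185/10000⌋=13127; principal=199380-13127=186253; balance=709615-186253=523362
29. interest=⌊523362·185/10000⌋=9682; principal=199380-9682=189698; balance=523362-189698=333664
30. interest=⌊333664·185/10000⌋=6172; principal=199380-6172=193208; balance=333664-193208=140456
31. interest=⌊140456·185/10000⌋=2598; principal=min(199380-2598,140456)=140456; balance=140456-140456=0

1 85839 113541 4526407
2 83738 115642 4410765
3 81599 117781 4292984
4 79420 119960 4173024
5 77200 122180 4050844
6 74940 124440 3926404
7 72638 126742 3799662
8 70293 129087 3670575
9 67905 131475 3539100
10 65473 133907 3405193
11 62996 136384 3268809
12 60472 138908 3129901
13 57903 141477 2988424
14 55285 144095 2844329
15 52620 146760 2697569
16 49905 149475 2548094
17 47139 152241 2395853
18 44323 155057 2240796
19 41454 157926 2082870
20 38533 160847 1922023
21 35557 163823 1758200
22 32526 166854 1591346
23 29439 169941 1421405
24 26295 173085 1248320
25 23093 176287 1072033
26 19832 179548 892485
27 16510 182870 709615
28 13127 186253 523362
29 9682 189698 333664
30 6172 193208 140456
31 2598 140456 0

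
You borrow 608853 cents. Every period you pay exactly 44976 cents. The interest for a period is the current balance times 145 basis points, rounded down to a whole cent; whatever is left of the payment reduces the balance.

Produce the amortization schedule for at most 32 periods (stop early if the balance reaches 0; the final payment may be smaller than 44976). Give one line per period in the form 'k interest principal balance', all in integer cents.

1. interest=⌊608853·145/10000⌋=8828; principal=44976-8828=36148; balance=608853-36148=572705
2. interest=⌊572705·145/10000⌋=8304; principal=44976-8304=36672; balance=572705-36672=536033
3. interest=⌊536033·145/10000⌋=7772; principal=44976-7772=37204; balance=536033-37204=498829
4. interest=⌊498829·145/10000⌋=7233; principal=44976-7233=37743; balance=498829-37743=461086
5. interest=⌊461086·145/10000⌋=6685; principal=44976-6685=38291; balance=461086-38291=422795
6. interest=⌊422795·145/10000⌋=6130; principal=44976-6130=38846; balance=422795-38846=383949
7. interest=⌊383949·145/10000⌋=5567; principal=44976-5567=39409; balance=383949-39409=344540
8. interest=⌊344540·145/10000⌋=4995; principal=44976-4995=39981; balance=344540-39981=304559
9. interest=⌊304559·145/10000⌋=4416; principal=44976-4416=40560; balance=304559-40560=263999
10. interest=⌊263999·145/10000⌋=3827; principal=44976-3827=41149; balance=263999-41149=222850
11. interest=⌊222850·145/10000⌋=3231; principal=44976-3231=41745; balance=222850-41745=181105
12. interest=⌊181105·145/10000⌋=2626; principal=44976-2626=42350; balance=181105-42350=138755
13. interest=⌊138755·145/10000⌋=2011; principal=44976-2011=42965; balance=138755-42965=95790
14. interest=⌊95790·145/10000⌋=1388; principal=44976-1388=43588; balance=95790-43588=52202
15. interest=⌊52202·145/10000⌋=756; principal=44976-756=44220; balance=52202-44220=7982
16. interest=⌊7982·145/10000⌋=115; principal=min(44976-115,7982)=7982; balance=7982-7982=0

1 8828 36148 572705
2 8304 36672 536033
3 7772 37204 498829
4 7233 37743 461086
5 6685 38291 422795
6 6130 38846 383949
7 5567 39409 344540
8 4995 39981 304559
9 4416 40560 263999
10 3827 41149 222850
11 3231 41745 181105
12 2626 42350 138755
13 2011 42965 95790
14 1388 43588 52202
15 756 44220 7982
16 115 7982 0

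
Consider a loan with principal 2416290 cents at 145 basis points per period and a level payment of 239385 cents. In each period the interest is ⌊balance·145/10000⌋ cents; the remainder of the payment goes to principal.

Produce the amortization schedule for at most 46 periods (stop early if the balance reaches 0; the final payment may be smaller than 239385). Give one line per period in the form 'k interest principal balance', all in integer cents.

1 35036 204349 2211941
2 32073 207312 2004629
3 29067 210318 1794311
4 26017 213368 1580943
5 22923 216462 1364481
6 19784 219601 1144880
7 16600 222785 922095
8 13370 226015 696080
9 10093 229292 466788
10 6768 232617 234171
11 3395 234171 0

1. interest=⌊2416290·145/10000⌋=35036; principal=239385-35036=204349; balance=2416290-204349=2211941
2. interest=⌊2211941·145/10000⌋=32073; principal=239385-32073=207312; balance=2211941-207312=2004629
3. interest=⌊2004629·145/10000⌋=29067; principal=239385-29067=210318; balance=2004629-210318=1794311
4. interest=⌊1794311·145/10000⌋=26017; principal=239385-26017=213368; balance=1794311-213368=1580943
5. interest=⌊1580943·145/10000⌋=22923; principal=239385-22923=216462; balance=1580943-216462=1364481
6. interest=⌊1364481·145/10000⌋=19784; principal=239385-19784=219601; balance=1364481-219601=1144880
7. interest=⌊1144880·145/10000⌋=16600; principal=239385-16600=222785; balance=1144880-222785=922095
8. interest=⌊922095·145/10000⌋=13370; principal=239385-13370=226015; balance=922095-226015=696080
9. interest=⌊696080·145/10000⌋=10093; principal=239385-10093=229292; balance=696080-229292=466788
10. interest=⌊466788·145/10000⌋=6768; principal=239385-6768=232617; balance=466788-232617=234171
11. interest=⌊234171·145/10000⌋=3395; principal=min(239385-3395,234171)=234171; balance=234171-234171=0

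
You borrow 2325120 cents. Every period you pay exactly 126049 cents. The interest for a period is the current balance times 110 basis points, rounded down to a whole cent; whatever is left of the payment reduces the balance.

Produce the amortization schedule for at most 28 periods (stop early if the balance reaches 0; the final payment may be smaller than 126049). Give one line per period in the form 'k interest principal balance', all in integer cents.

1 25576 100473 2224647
2 24471 101578 2123069
3 23353 102696 2020373
4 22224 103825 1916548
5 21082 104967 1811581
6 19927 106122 1705459
7 18760 107289 1598170
8 17579 108470 1489700
9 16386 109663 1380037
10 15180 110869 1269168
11 13960 112089 1157079
12 12727 113322 1043757
13 11481 114568 929189
14 10221 115828 813361
15 8946 117103 696258
16 7658 118391 577867
17 6356 119693 458174
18 5039 121010 337164
19 3708 122341 214823
20 2363 123686 91137
21 1002 91137 0

1. interest=⌊2325120·110/10000⌋=25576; principal=126049-25576=100473; balance=2325120-100473=2224647
2. interest=⌊2224647·110/10000⌋=24471; principal=126049-24471=101578; balance=2224647-101578=2123069
3. interest=⌊2123069·110/10000⌋=23353; principal=126049-23353=102696; balance=2123069-102696=2020373
4. interest=⌊2020373·110/10000⌋=22224; principal=126049-22224=103825; balance=2020373-103825=1916548
5. interest=⌊1916548·110/10000⌋=21082; principal=126049-21082=104967; balance=1916548-104967=1811581
6. interest=⌊1811581·110/10000⌋=19927; principal=126049-19927=106122; balance=1811581-106122=1705459
7. interest=⌊1705459·110/10000⌋=18760; principal=126049-18760=107289; balance=1705459-107289=1598170
8. interest=⌊1598170·110/10000⌋=17579; principal=126049-17579=108470; balance=1598170-108470=1489700
9. interest=⌊1489700·110/10000⌋=16386; principal=126049-16386=109663; balance=1489700-109663=1380037
10. interest=⌊1380037·110/10000⌋=15180; principal=126049-15180=110869; balance=1380037-110869=1269168
11. interest=⌊1269168·110/10000⌋=13960; principal=126049-13960=112089; balance=1269168-112089=1157079
12. interest=⌊1157079·110/10000⌋=12727; principal=126049-12727=113322; balance=1157079-113322=1043757
13. interest=⌊1043757·110/10000⌋=11481; principal=126049-11481=114568; balance=1043757-114568=929189
14. interest=⌊929189·110/10000⌋=10221; principal=126049-10221=115828; balance=929189-115828=813361
15. interest=⌊813361·110/10000⌋=8946; principal=126049-8946=117103; balance=813361-117103=696258
16. interest=⌊696258·110/10000⌋=7658; principal=126049-7658=118391; balance=696258-118391=577867
17. interest=⌊577867·110/10000⌋=6356; principal=126049-6356=119693; balance=577867-119693=458174
18. interest=⌊458174·110/10000⌋=5039; principal=126049-5039=121010; balance=458174-121010=337164
19. interest=⌊337164·110/10000⌋=3708; principal=126049-3708=122341; balance=337164-122341=214823
20. interest=⌊214823·110/10000⌋=2363; principal=126049-2363=123686; balance=214823-123686=91137
21. interest=⌊91137·110/10000⌋=1002; principal=min(126049-1002,91137)=91137; balance=91137-91137=0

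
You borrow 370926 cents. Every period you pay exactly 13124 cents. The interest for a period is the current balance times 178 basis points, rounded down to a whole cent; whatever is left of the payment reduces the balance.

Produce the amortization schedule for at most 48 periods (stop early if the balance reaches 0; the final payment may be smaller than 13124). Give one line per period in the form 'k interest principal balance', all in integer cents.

1 6602 6522 364404
2 6486 6638 357766
3 6368 6756 351010
4 6247 6877 344133
5 6125 6999 337134
6 6000 7124 330010
7 5874 7250 322760
8 5745 7379 315381
9 5613 7511 307870
10 5480 7644 300226
11 5344 7780 292446
12 5205 7919 284527
13 5064 8060 276467
14 4921 8203 268264
15 4775 8349 259915
16 4626 8498 251417
17 4475 8649 242768
18 4321 8803 233965
19 4164 8960 225005
20 4005 9119 215886
21 3842 9282 206604
22 3677 9447 197157
23 3509 9615 187542
24 3338 9786 177756
25 3164 9960 167796
26 2986 10138 157658
27 2806 10318 147340
28 2622 10502 136838
29 2435 10689 126149
30 2245 10879 115270
31 2051 11073 104197
32 1854 11270 92927
33 1654 11470 81457
34 1449 11675 69782
35 1242 11882 57900
36 1030 12094 45806
37 815 12309 33497
38 596 12528 20969
39 373 12751 8218
40 146 8218 0

1. interest=⌊370926·178/10000⌋=6602; principal=13124-6602=6522; balance=370926-6522=364404
2. interest=⌊364404·178/10000⌋=6486; principal=13124-6486=6638; balance=364404-6638=357766
3. interest=⌊357766·178/10000⌋=6368; principal=13124-6368=6756; balance=357766-6756=351010
4. interest=⌊351010·178/10000⌋=6247; principal=13124-6247=6877; balance=351010-6877=344133
5. interest=⌊344133·178/10000⌋=6125; principal=13124-6125=6999; balance=344133-6999=337134
6. interest=⌊337134·178/10000⌋=6000; principal=13124-6000=7124; balance=337134-7124=330010
7. interest=⌊330010·178/10000⌋=5874; principal=13124-5874=7250; balance=330010-7250=322760
8. interest=⌊322760·178/10000⌋=5745; principal=13124-5745=7379; balance=322760-7379=315381
9. interest=⌊315381·178/10000⌋=5613; principal=13124-5613=7511; balance=315381-7511=307870
10. interest=⌊307870·178/10000⌋=5480; principal=13124-5480=7644; balance=307870-7644=300226
11. interest=⌊300226·178/10000⌋=5344; principal=13124-5344=7780; balance=300226-7780=292446
12. interest=⌊292446·178/10000⌋=5205; principal=13124-5205=7919; balance=292446-7919=284527
13. interest=⌊284527·178/10000⌋=5064; principal=13124-5064=8060; balance=284527-8060=276467
14. interest=⌊276467·178/10000⌋=4921; principal=13124-4921=8203; balance=276467-8203=268264
15. interest=⌊268264·178/10000⌋=4775; principal=13124-4775=8349; balance=268264-8349=259915
16. interest=⌊259915·178/10000⌋=4626; principal=13124-4626=8498; balance=259915-8498=251417
17. interest=⌊251417·178/10000⌋=4475; principal=13124-4475=8649; balance=251417-8649=242768
18. interest=⌊242768·178/10000⌋=4321; principal=13124-4321=8803; balance=242768-8803=233965
19. interest=⌊233965·178/10000⌋=4164; principal=13124-4164=8960; balance=233965-8960=225005
20. interest=⌊225005·178/10000⌋=4005; principal=13124-4005=9119; balance=225005-9119=215886
21. interest=⌊215886·178/10000⌋=3842; principal=13124-3842=9282; balance=215886-9282=206604
22. interest=⌊206604·178/10000⌋=3677; principal=13124-3677=9447; balance=206604-9447=197157
23. interest=⌊197157·178/10000⌋=3509; principal=13124-3509=9615; balance=197157-9615=187542
24. interest=⌊187542·178/10000⌋=3338; principal=13124-3338=9786; balance=187542-9786=177756
25. interest=⌊177756·178/10000⌋=3164; principal=13124-3164=9960; balance=177756-9960=167796
26. interest=⌊167796·178/10000⌋=2986; principal=13124-2986=10138; balance=167796-10138=157658
27. interest=⌊157658·178/10000⌋=2806; principal=13124-2806=10318; balance=157658-10318=147340
28. interest=⌊147340·178/10000⌋=2622; principal=13124-2622=10502; balance=147340-10502=136838
29. interest=⌊136838·178/10000⌋=2435; principal=13124-2435=10689; balance=136838-10689=126149
30. interest=⌊126149·178/10000⌋=2245; principal=13124-2245=10879; balance=126149-10879=115270
31. interest=⌊115270·178/10000⌋=2051; principal=13124-2051=11073; balance=115270-11073=104197
32. interest=⌊104197·178/10000⌋=1854; principal=13124-1854=11270; balance=104197-11270=92927
33. interest=⌊92927·178/10000⌋=1654; principal=13124-1654=11470; balance=92927-11470=81457
34. interest=⌊81457·178/10000⌋=1449; principal=13124-1449=11675; balance=81457-11675=69782
35. interest=⌊69782·178/10000⌋=1242; principal=13124-1242=11882; balance=69782-11882=57900
36. interest=⌊57900·178/10000⌋=1030; principal=13124-1030=12094; balance=57900-12094=45806
37. interest=⌊45806·178/10000⌋=815; principal=13124-815=12309; balance=45806-12309=33497
38. interest=⌊33497·178/10000⌋=596; principal=13124-596=12528; balance=33497-12528=20969
39. interest=⌊20969·178/10000⌋=373; principal=13124-373=12751; balance=20969-12751=8218
40. interest=⌊8218·178/10000⌋=146; principal=min(13124-146,8218)=8218; balance=8218-8218=0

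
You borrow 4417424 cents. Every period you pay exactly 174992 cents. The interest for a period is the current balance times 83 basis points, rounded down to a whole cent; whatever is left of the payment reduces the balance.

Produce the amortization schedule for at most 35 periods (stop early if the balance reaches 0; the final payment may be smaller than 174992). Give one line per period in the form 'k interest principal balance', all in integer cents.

1. interest=⌊4417424·83/10000⌋=36664; principal=174992-36664=138328; balance=4417424-138328=4279096
2. interest=⌊4279096·83/10000⌋=35516; principal=174992-35516=139476; balance=4279096-139476=4139620
3. interest=⌊4139620·83/10000⌋=34358; principal=174992-34358=140634; balance=4139620-140634=3998986
4. interest=⌊3998986·83/10000⌋=33191; principal=174992-33191=141801; balance=3998986-141801=3857185
5. interest=⌊3857185·83/10000⌋=32014; principal=174992-32014=142978; balance=3857185-142978=3714207
6. interest=⌊3714207·83/10000⌋=30827; principal=174992-30827=144165; balance=3714207-144165=3570042
7. interest=⌊3570042·83/10000⌋=29631; principal=174992-29631=145361; balance=3570042-145361=3424681
8. interest=⌊3424681·83/10000⌋=28424; principal=174992-28424=146568; balance=3424681-146568=3278113
9. interest=⌊3278113·83/10000⌋=27208; principal=174992-27208=147784; balance=3278113-147784=3130329
10. interest=⌊3130329·83/10000⌋=25981; principal=174992-25981=149011; balance=3130329-149011=2981318
11. interest=⌊2981318·83/10000⌋=24744; principal=174992-24744=150248; balance=2981318-150248=2831070
12. interest=⌊2831070·83/10000⌋=23497; principal=174992-23497=151495; balance=2831070-151495=2679575
13. interest=⌊2679575·83/10000⌋=22240; principal=174992-22240=152752; balance=2679575-152752=2526823
14. interest=⌊2526823·83/10000⌋=20972; principal=174992-20972=154020; balance=2526823-154020=2372803
15. interest=⌊2372803·83/10000⌋=19694; principal=174992-19694=155298; balance=2372803-155298=2217505
16. interest=⌊2217505·83/10000⌋=18405; principal=174992-18405=156587; balance=2217505-156587=2060918
17. interest=⌊2060918·83/10000⌋=17105; principal=174992-17105=157887; balance=2060918-157887=1903031
18. interest=⌊1903031·83/10000⌋=15795; principal=174992-15795=159197; balance=1903031-159197=1743834
19. interest=⌊1743834·83/10000⌋=14473; principal=174992-14473=160519; balance=1743834-160519=1583315
20. interest=⌊1583315·83/10000⌋=13141; principal=174992-13141=161851; balance=1583315-161851=1421464
21. interest=⌊1421464·83/10000⌋=11798; principal=174992-11798=163194; balance=1421464-163194=1258270
22. interest=⌊1258270·83/10000⌋=10443; principal=174992-10443=164549; balance=1258270-164549=1093721
23. interest=⌊1093721·83/10000⌋=9077; principal=174992-9077=165915; balance=1093721-165915=927806
24. interest=⌊927806·83/10000⌋=7700; principal=174992-7700=167292; balance=927806-167292=760514
25. interest=⌊760514·83/10000⌋=6312; principal=174992-6312=168680; balance=760514-168680=591834
26. interest=⌊591834·83/10000⌋=4912; principal=174992-4912=170080; balance=591834-170080=421754
27. interest=⌊421754·83/10000⌋=3500; principal=174992-3500=171492; balance=421754-171492=250262
28. interest=⌊250262·83/10000⌋=2077; principal=174992-2077=172915; balance=250262-172915=77347
29. interest=⌊77347·83/10000⌋=641; principal=min(174992-641,77347)=77347; balance=77347-77347=0

1 36664 138328 4279096
2 35516 139476 4139620
3 34358 140634 3998986
4 33191 141801 3857185
5 32014 142978 3714207
6 30827 144165 3570042
7 29631 145361 3424681
8 28424 146568 3278113
9 27208 147784 3130329
10 25981 149011 2981318
11 24744 150248 2831070
12 23497 151495 2679575
13 22240 152752 2526823
14 20972 154020 2372803
15 19694 155298 2217505
16 18405 156587 2060918
17 17105 157887 1903031
18 15795 159197 1743834
19 14473 160519 1583315
20 13141 161851 1421464
21 11798 163194 1258270
22 10443 164549 1093721
23 9077 165915 927806
24 7700 167292 760514
25 6312 168680 591834
26 4912 170080 421754
27 3500 171492 250262
28 2077 172915 77347
29 641 77347 0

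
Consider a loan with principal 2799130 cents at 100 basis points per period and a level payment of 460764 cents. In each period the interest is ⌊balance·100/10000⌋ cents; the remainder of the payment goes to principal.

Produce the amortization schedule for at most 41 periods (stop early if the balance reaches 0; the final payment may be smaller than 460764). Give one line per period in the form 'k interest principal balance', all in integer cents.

1 27991 432773 2366357
2 23663 437101 1929256
3 19292 441472 1487784
4 14877 445887 1041897
5 10418 450346 591551
6 5915 454849 136702
7 1367 136702 0

1. interest=⌊2799130·100/10000⌋=27991; principal=460764-27991=432773; balance=2799130-432773=2366357
2. interest=⌊2366357·100/10000⌋=23663; principal=460764-23663=437101; balance=2366357-437101=1929256
3. interest=⌊1929256·100/10000⌋=19292; principal=460764-19292=441472; balance=1929256-441472=1487784
4. interest=⌊1487784·100/10000⌋=14877; principal=460764-14877=445887; balance=1487784-445887=1041897
5. interest=⌊1041897·100/10000⌋=10418; principal=460764-10418=450346; balance=1041897-450346=591551
6. interest=⌊591551·100/10000⌋=5915; principal=460764-5915=454849; balance=591551-454849=136702
7. interest=⌊136702·100/10000⌋=1367; principal=min(460764-1367,136702)=136702; balance=136702-136702=0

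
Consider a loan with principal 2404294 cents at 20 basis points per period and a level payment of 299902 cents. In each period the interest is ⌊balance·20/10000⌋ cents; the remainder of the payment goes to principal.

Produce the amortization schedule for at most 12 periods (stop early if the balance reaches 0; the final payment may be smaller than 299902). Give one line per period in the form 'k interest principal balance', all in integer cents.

1 4808 295094 2109200
2 4218 295684 1813516
3 3627 296275 1517241
4 3034 296868 1220373
5 2440 297462 922911
6 1845 298057 624854
7 1249 298653 326201
8 652 299250 26951
9 53 26951 0

1. interest=⌊2404294·20/10000⌋=4808; principal=299902-4808=295094; balance=2404294-295094=2109200
2. interest=⌊2109200·20/10000⌋=4218; principal=299902-4218=295684; balance=2109200-295684=1813516
3. interest=⌊1813516·20/10000⌋=3627; principal=299902-3627=296275; balance=1813516-296275=1517241
4. interest=⌊1517241·20/10000⌋=3034; principal=299902-3034=296868; balance=1517241-296868=1220373
5. interest=⌊1220373·20/10000⌋=2440; principal=299902-2440=297462; balance=1220373-297462=922911
6. interest=⌊922911·20/10000⌋=1845; principal=299902-1845=298057; balance=922911-298057=624854
7. interest=⌊624854·20/10000⌋=1249; principal=299902-1249=298653; balance=624854-298653=326201
8. interest=⌊326201·20/10000⌋=652; principal=299902-652=299250; balance=326201-299250=26951
9. interest=⌊26951·20/10000⌋=53; principal=min(299902-53,26951)=26951; balance=26951-26951=0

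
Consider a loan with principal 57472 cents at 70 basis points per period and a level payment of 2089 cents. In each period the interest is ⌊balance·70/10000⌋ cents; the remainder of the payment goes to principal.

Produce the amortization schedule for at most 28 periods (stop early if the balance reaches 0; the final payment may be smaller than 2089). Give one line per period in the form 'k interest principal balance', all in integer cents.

1. interest=⌊57472·70/10000⌋=402; principal=2089-402=1687; balance=57472-1687=55785
2. interest=⌊55785·70/10000⌋=390; principal=2089-390=1699; balance=55785-1699=54086
3. interest=⌊54086·70/10000⌋=378; principal=2089-378=1711; balance=54086-1711=52375
4. interest=⌊52375·70/10000⌋=366; principal=2089-366=1723; balance=52375-1723=50652
5. interest=⌊50652·70/10000⌋=354; principal=2089-354=1735; balance=50652-1735=48917
6. interest=⌊48917·70/10000⌋=342; principal=2089-342=1747; balance=48917-1747=47170
7. interest=⌊47170·70/10000⌋=330; principal=2089-330=1759; balance=47170-1759=45411
8. interest=⌊45411·70/10000⌋=317; principal=2089-317=1772; balance=45411-1772=43639
9. interest=⌊43639·70/10000⌋=305; principal=2089-305=1784; balance=43639-1784=41855
10. interest=⌊41855·70/10000⌋=292; principal=2089-292=1797; balance=41855-1797=40058
11. interest=⌊40058·70/10000⌋=280; principal=2089-280=1809; balance=40058-1809=38249
12. interest=⌊38249·70/10000⌋=267; principal=2089-267=1822; balance=38249-1822=36427
13. interest=⌊36427·70/10000⌋=254; principal=2089-254=1835; balance=36427-1835=34592
14. interest=⌊34592·70/10000⌋=242; principal=2089-242=1847; balance=34592-1847=32745
15. interest=⌊32745·70/10000⌋=229; principal=2089-229=1860; balance=32745-1860=30885
16. interest=⌊30885·70/10000⌋=216; principal=2089-216=1873; balance=30885-1873=29012
17. interest=⌊29012·70/10000⌋=203; principal=2089-203=1886; balance=29012-1886=27126
18. interest=⌊27126·70/10000⌋=189; principal=2089-189=1900; balance=27126-1900=25226
19. interest=⌊25226·70/10000⌋=176; principal=2089-176=1913; balance=25226-1913=23313
20. interest=⌊23313·70/10000⌋=163; principal=2089-163=1926; balance=23313-1926=21387
21. interest=⌊21387·70/10000⌋=149; principal=2089-149=1940; balance=21387-1940=19447
22. interest=⌊19447·70/10000⌋=136; principal=2089-136=1953; balance=19447-1953=17494
23. interest=⌊17494·70/10000⌋=122; principal=2089-122=1967; balance=17494-1967=15527
24. interest=⌊15527·70/10000⌋=108; principal=2089-108=1981; balance=15527-1981=13546
25. interest=⌊13546·70/10000⌋=94; principal=2089-94=1995; balance=13546-1995=11551
26. interest=⌊11551·70/10000⌋=80; principal=2089-80=2009; balance=11551-2009=9542
27. interest=⌊9542·70/10000⌋=66; principal=2089-66=2023; balance=9542-2023=7519
28. interest=⌊7519·70/10000⌋=52; principal=2089-52=2037; balance=7519-2037=5482

1 402 1687 55785
2 390 1699 54086
3 378 1711 52375
4 366 1723 50652
5 354 1735 48917
6 342 1747 47170
7 330 1759 45411
8 317 1772 43639
9 305 1784 41855
10 292 1797 40058
11 280 1809 38249
12 267 1822 36427
13 254 1835 34592
14 242 1847 32745
15 229 1860 30885
16 216 1873 29012
17 203 1886 27126
18 189 1900 25226
19 176 1913 23313
20 163 1926 21387
21 149 1940 19447
22 136 1953 17494
23 122 1967 15527
24 108 1981 13546
25 94 1995 11551
26 80 2009 9542
27 66 2023 7519
28 52 2037 5482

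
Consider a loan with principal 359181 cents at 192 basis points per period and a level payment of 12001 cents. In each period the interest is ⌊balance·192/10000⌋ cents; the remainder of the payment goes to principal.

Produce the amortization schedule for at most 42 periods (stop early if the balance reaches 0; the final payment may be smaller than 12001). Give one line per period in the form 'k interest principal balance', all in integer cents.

1. interest=⌊359181·192/10000⌋=6896; principal=12001-6896=5105; balance=359181-5105=354076
2. interest=⌊354076·192/10000⌋=6798; principal=12001-6798=5203; balance=354076-5203=348873
3. interest=⌊348873·192/10000⌋=6698; principal=12001-6698=5303; balance=348873-5303=343570
4. interest=⌊343570·192/10000⌋=6596; principal=12001-6596=5405; balance=343570-5405=338165
5. interest=⌊338165·192/10000⌋=6492; principal=12001-6492=5509; balance=338165-5509=332656
6. interest=⌊332656·192/10000⌋=6386; principal=12001-6386=5615; balance=332656-5615=327041
7. interest=⌊327041·192/10000⌋=6279; principal=12001-6279=5722; balance=327041-5722=321319
8. interest=⌊321319·192/10000⌋=6169; principal=12001-6169=5832; balance=321319-5832=315487
9. interest=⌊315487·192/10000⌋=6057; principal=12001-6057=5944; balance=315487-5944=309543
10. interest=⌊309543·192/10000⌋=5943; principal=12001-5943=6058; balance=309543-6058=303485
11. interest=⌊303485·192/10000⌋=5826; principal=12001-5826=6175; balance=303485-6175=297310
12. interest=⌊297310·192/10000⌋=5708; principal=12001-5708=6293; balance=297310-6293=291017
13. interest=⌊291017·192/10000⌋=5587; principal=12001-5587=6414; balance=291017-6414=284603
14. interest=⌊284603·192/10000⌋=5464; principal=12001-5464=6537; balance=284603-6537=278066
15. interest=⌊278066·192/10000⌋=5338; principal=12001-5338=6663; balance=278066-6663=271403
16. interest=⌊271403·192/10000⌋=5210; principal=12001-5210=6791; balance=271403-6791=264612
17. interest=⌊264612·192/10000⌋=5080; principal=12001-5080=6921; balance=264612-6921=257691
18. interest=⌊257691·192/10000⌋=4947; principal=12001-4947=7054; balance=257691-7054=250637
19. interest=⌊250637·192/10000⌋=4812; principal=12001-4812=7189; balance=250637-7189=243448
20. interest=⌊243448·192/10000⌋=4674; principal=12001-4674=7327; balance=243448-7327=236121
21. interest=⌊236121·192/10000⌋=4533; principal=12001-4533=7468; balance=236121-7468=228653
22. interest=⌊228653·192/10000⌋=4390; principal=12001-4390=7611; balance=228653-7611=221042
23. interest=⌊221042·192/10000⌋=4244; principal=12001-4244=7757; balance=221042-7757=213285
24. interest=⌊213285·192/10000⌋=4095; principal=12001-4095=7906; balance=213285-7906=205379
25. interest=⌊205379·192/10000⌋=3943; principal=12001-3943=8058; balance=205379-8058=197321
26. interest=⌊197321·192/10000⌋=3788; principal=12001-3788=8213; balance=197321-8213=189108
27. interest=⌊189108·192/10000⌋=3630; principal=12001-3630=8371; balance=189108-8371=180737
28. interest=⌊180737·192/10000⌋=3470; principal=12001-3470=8531; balance=180737-8531=172206
29. interest=⌊172206·192/10000⌋=3306; principal=12001-3306=8695; balance=172206-8695=163511
30. interest=⌊163511·192/10000⌋=3139; principal=12001-3139=8862; balance=163511-8862=154649
31. interest=⌊154649·192/10000⌋=2969; principal=12001-2969=9032; balance=154649-9032=145617
32. interest=⌊145617·192/10000⌋=2795; principal=12001-2795=9206; balance=145617-9206=136411
33. interest=⌊136411·192/10000⌋=2619; principal=12001-2619=9382; balance=136411-9382=127029
34. interest=⌊127029·192/10000⌋=2438; principal=12001-2438=9563; balance=127029-9563=117466
35. interest=⌊117466·192/10000⌋=2255; principal=12001-2255=9746; balance=117466-9746=107720
36. interest=⌊107720·192/10000⌋=2068; principal=12001-2068=9933; balance=107720-9933=97787
37. interest=⌊97787·192/10000⌋=1877; principal=12001-1877=10124; balance=97787-10124=87663
38. interest=⌊87663·192/10000⌋=1683; principal=12001-1683=10318; balance=87663-10318=77345
39. interest=⌊77345·192/10000⌋=1485; principal=12001-1485=10516; balance=77345-10516=66829
40. interest=⌊66829·192/10000⌋=1283; principal=12001-1283=10718; balance=66829-10718=56111
41. interest=⌊56111·192/10000⌋=1077; principal=12001-1077=10924; balance=56111-10924=45187
42. interest=⌊45187·192/10000⌋=867; principal=12001-867=11134; balance=45187-11134=34053

1 6896 5105 354076
2 6798 5203 348873
3 6698 5303 343570
4 6596 5405 338165
5 6492 5509 332656
6 6386 5615 327041
7 6279 5722 321319
8 6169 5832 315487
9 6057 5944 309543
10 5943 6058 303485
11 5826 6175 297310
12 5708 6293 291017
13 5587 6414 284603
14 5464 6537 278066
15 5338 6663 271403
16 5210 6791 264612
17 5080 6921 257691
18 4947 7054 250637
19 4812 7189 243448
20 4674 7327 236121
21 4533 7468 228653
22 4390 7611 221042
23 4244 7757 213285
24 4095 7906 205379
25 3943 8058 197321
26 3788 8213 189108
27 3630 8371 180737
28 3470 8531 172206
29 3306 8695 163511
30 3139 8862 154649
31 2969 9032 145617
32 2795 9206 136411
33 2619 9382 127029
34 2438 9563 117466
35 2255 9746 107720
36 2068 9933 97787
37 1877 10124 87663
38 1683 10318 77345
39 1485 10516 66829
40 1283 10718 56111
41 1077 10924 45187
42 867 11134 34053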